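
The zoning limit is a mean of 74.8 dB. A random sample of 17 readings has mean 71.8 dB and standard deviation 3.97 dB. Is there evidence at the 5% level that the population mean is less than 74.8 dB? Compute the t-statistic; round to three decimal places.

H0: μ = 74.8; H1: μ < 74.8 (one-sample t-test, left-tailed).
t = (x̄ − μ₀)/(s/√n) = (71.8 − 74.8)/(3.97/√17) = -3.116
df = n − 1 = 16
p-value = P(T ≤ -3.116) ≈ 0.003
Since p ≈ 0.003 < α = 0.05, reject H0; the data support H1.

-3.116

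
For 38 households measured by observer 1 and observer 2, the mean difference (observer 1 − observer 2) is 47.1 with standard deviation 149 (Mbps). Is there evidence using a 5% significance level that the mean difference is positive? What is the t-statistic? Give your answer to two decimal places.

1.95

H0: μ_d = 0; H1: μ_d > 0 (paired t-test on the differences, right-tailed).
t = d̄/(s_d/√n) = 47.1/(149/√38) = 1.95
df = n − 1 = 37
p-value = P(T ≥ 1.95) ≈ 0.0295
Since p ≈ 0.0295 < α = 0.05, reject H0; the data support H1.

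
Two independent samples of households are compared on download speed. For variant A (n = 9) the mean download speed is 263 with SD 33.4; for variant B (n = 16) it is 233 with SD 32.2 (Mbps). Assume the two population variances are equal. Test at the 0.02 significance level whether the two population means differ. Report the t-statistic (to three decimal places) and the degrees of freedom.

t = 2.207, df = 23

Let group 1 = variant A, group 2 = variant B. H0: μ_1 = μ_2; H1: μ_1 ≠ μ_2 (two-sample pooled-variance t-test, two-sided).
s_p² = [(9−1)·33.4² + (16−1)·32.2²]/(9+16−2) = 1064.22
t = (263 − 233)/√[1064.22·(1/9 + 1/16)] = 2.207
df = n₁ + n₂ − 2 = 23
Two-sided p-value ≈ 0.038
Since p ≈ 0.038 > α = 0.02, fail to reject H0; the evidence is not statistically significant.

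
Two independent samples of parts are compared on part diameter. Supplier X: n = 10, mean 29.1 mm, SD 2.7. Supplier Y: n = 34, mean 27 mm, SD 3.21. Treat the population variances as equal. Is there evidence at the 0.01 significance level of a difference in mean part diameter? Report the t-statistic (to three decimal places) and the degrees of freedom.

t = 1.878, df = 42

Let group 1 = supplier X, group 2 = supplier Y. H0: μ_1 = μ_2; H1: μ_1 ≠ μ_2 (two-sample pooled-variance t-test, two-sided).
s_p² = [(10−1)·2.7² + (34−1)·3.21²]/(10+34−2) = 9.65822
t = (29.1 − 27)/√[9.65822·(1/10 + 1/34)] = 1.878
df = n₁ + n₂ − 2 = 42
Two-sided p-value ≈ 0.067
Since p ≈ 0.067 > α = 0.01, fail to reject H0; the evidence is not statistically significant.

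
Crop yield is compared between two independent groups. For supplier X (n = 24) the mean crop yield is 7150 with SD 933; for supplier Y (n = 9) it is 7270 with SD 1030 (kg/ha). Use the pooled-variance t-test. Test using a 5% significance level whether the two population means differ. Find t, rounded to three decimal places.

-0.320

Let group 1 = supplier X, group 2 = supplier Y. H0: μ_1 = μ_2; H1: μ_1 ≠ μ_2 (two-sample pooled-variance t-test, two-sided).
s_p² = [(24−1)·933² + (9−1)·1030²]/(24+9−2) = 919627
t = (7150 − 7270)/√[919627·(1/24 + 1/9)] = -0.320
df = n₁ + n₂ − 2 = 31
Two-sided p-value ≈ 0.751
Since p ≈ 0.751 > α = 0.05, fail to reject H0; the evidence is not statistically significant.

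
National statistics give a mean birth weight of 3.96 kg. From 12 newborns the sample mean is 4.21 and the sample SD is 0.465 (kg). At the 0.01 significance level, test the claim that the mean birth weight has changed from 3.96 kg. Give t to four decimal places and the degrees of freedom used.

H0: μ = 3.96; H1: μ ≠ 3.96 (one-sample t-test, two-sided).
t = (x̄ − μ₀)/(s/√n) = (4.21 − 3.96)/(0.465/√12) = 1.8624
df = n − 1 = 11
Two-sided p-value ≈ 0.089
Since p ≈ 0.089 > α = 0.01, fail to reject H0; the evidence is not statistically significant.

t = 1.8624, df = 11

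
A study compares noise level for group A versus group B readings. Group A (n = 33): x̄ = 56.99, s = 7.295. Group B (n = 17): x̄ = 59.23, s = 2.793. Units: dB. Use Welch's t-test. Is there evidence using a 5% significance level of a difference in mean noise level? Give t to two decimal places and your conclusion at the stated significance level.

Let group 1 = group A, group 2 = group B. H0: μ_1 = μ_2; H1: μ_1 ≠ μ_2 (Welch's two-sample t-test, two-sided).
t = (x̄_1 − x̄_2)/√(s_1²/n_1 + s_2²/n_2) = (56.99 − 59.23)/√(7.295²/33 + 2.793²/17) = -1.56
Welch–Satterthwaite df ≈ 45.44
Two-sided p-value ≈ 0.1266
Since p ≈ 0.1266 > α = 0.05, fail to reject H0; the evidence is not statistically significant.

t = -1.56; fail to reject H0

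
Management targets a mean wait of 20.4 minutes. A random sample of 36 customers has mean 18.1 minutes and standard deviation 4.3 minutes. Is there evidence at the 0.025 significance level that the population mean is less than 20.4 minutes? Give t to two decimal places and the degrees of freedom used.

t = -3.21, df = 35

H0: μ = 20.4; H1: μ < 20.4 (one-sample t-test, left-tailed).
t = (x̄ − μ₀)/(s/√n) = (18.1 − 20.4)/(4.3/√36) = -3.21
df = n − 1 = 35
p-value = P(T ≤ -3.21) ≈ 0.0014
Since p ≈ 0.0014 < α = 0.025, reject H0; the data support H1.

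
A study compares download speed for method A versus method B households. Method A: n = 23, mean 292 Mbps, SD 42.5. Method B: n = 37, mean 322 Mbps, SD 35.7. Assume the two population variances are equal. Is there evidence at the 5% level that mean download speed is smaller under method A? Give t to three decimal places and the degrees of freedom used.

t = -2.941, df = 58

Let group 1 = method A, group 2 = method B. H0: μ_1 = μ_2; H1: μ_1 < μ_2 (two-sample pooled-variance t-test, left-tailed).
s_p² = [(23−1)·42.5² + (37−1)·35.7²]/(23+37−2) = 1476.19
t = (292 − 322)/√[1476.19·(1/23 + 1/37)] = -2.941
df = n₁ + n₂ − 2 = 58
p-value = P(T ≤ -2.941) ≈ 0.002
Since p ≈ 0.002 < α = 0.05, reject H0; the evidence is statistically significant.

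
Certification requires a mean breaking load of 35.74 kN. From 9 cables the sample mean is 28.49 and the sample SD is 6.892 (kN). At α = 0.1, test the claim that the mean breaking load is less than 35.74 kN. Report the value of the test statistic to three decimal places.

H0: μ = 35.74; H1: μ < 35.74 (one-sample t-test, left-tailed).
t = (x̄ − μ₀)/(s/√n) = (28.49 − 35.74)/(6.892/√9) = -3.156
df = n − 1 = 8
p-value = P(T ≤ -3.156) ≈ 0.0067
Since p ≈ 0.0067 < α = 0.1, reject H0; the evidence is statistically significant.

-3.156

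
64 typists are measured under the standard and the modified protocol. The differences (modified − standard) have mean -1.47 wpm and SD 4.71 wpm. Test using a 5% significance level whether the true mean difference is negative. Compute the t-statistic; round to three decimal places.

H0: μ_d = 0; H1: μ_d < 0 (paired t-test on the differences, left-tailed).
t = d̄/(s_d/√n) = -1.47/(4.71/√64) = -2.497
df = n − 1 = 63
p-value = P(T ≤ -2.497) ≈ 0.0076
Since p ≈ 0.0076 < α = 0.05, reject H0; the evidence is statistically significant.

-2.497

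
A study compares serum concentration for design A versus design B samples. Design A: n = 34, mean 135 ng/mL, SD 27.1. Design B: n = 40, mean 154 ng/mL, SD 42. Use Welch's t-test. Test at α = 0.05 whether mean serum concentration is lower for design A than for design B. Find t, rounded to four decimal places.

Let group 1 = design A, group 2 = design B. H0: μ_1 = μ_2; H1: μ_1 < μ_2 (Welch's two-sample t-test, left-tailed).
t = (x̄_1 − x̄_2)/√(s_1²/n_1 + s_2²/n_2) = (135 − 154)/√(27.1²/34 + 42²/40) = -2.3441
Welch–Satterthwaite df ≈ 67.44
p-value = P(T ≤ -2.3441) ≈ 0.0110
Since p ≈ 0.0110 < α = 0.05, reject H0; the evidence is statistically significant.

-2.3441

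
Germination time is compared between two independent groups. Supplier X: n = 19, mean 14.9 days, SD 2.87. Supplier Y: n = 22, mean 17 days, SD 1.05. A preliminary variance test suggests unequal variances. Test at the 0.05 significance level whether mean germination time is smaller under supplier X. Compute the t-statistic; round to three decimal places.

Let group 1 = supplier X, group 2 = supplier Y. H0: μ_1 = μ_2; H1: μ_1 < μ_2 (Welch's two-sample t-test, left-tailed).
t = (x̄_1 − x̄_2)/√(s_1²/n_1 + s_2²/n_2) = (14.9 − 17)/√(2.87²/19 + 1.05²/22) = -3.020
Welch–Satterthwaite df ≈ 22.15
p-value = P(T ≤ -3.020) ≈ 0.0031
Since p ≈ 0.0031 < α = 0.05, reject H0; the evidence is statistically significant.

-3.020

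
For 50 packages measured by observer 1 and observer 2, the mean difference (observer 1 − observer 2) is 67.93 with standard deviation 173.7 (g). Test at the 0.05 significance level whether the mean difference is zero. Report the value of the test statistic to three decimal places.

2.765

H0: μ_d = 0; H1: μ_d ≠ 0 (paired t-test on the differences, two-sided).
t = d̄/(s_d/√n) = 67.93/(173.7/√50) = 2.765
df = n − 1 = 49
Two-sided p-value ≈ 0.008
Since p ≈ 0.008 < α = 0.05, reject H0; the evidence is statistically significant.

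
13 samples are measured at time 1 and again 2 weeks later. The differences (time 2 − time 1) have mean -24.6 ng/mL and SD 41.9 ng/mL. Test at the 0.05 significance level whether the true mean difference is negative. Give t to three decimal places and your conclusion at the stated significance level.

H0: μ_d = 0; H1: μ_d < 0 (paired t-test on the differences, left-tailed).
t = d̄/(s_d/√n) = -24.6/(41.9/√13) = -2.117
df = n − 1 = 12
p-value = P(T ≤ -2.117) ≈ 0.028
Since p ≈ 0.028 < α = 0.05, reject H0; the data support H1.

t = -2.117; reject H0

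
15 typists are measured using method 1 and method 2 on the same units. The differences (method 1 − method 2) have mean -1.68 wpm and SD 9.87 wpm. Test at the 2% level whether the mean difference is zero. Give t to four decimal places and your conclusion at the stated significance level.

H0: μ_d = 0; H1: μ_d ≠ 0 (paired t-test on the differences, two-sided).
t = d̄/(s_d/√n) = -1.68/(9.87/√15) = -0.6592
df = n − 1 = 14
Two-sided p-value ≈ 0.5204
Since p ≈ 0.5204 > α = 0.02, fail to reject H0; the evidence is not statistically significant.

t = -0.6592; fail to reject H0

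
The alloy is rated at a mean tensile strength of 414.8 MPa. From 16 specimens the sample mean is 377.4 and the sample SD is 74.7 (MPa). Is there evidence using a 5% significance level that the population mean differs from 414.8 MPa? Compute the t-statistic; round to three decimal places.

-2.003

H0: μ = 414.8; H1: μ ≠ 414.8 (one-sample t-test, two-sided).
t = (x̄ − μ₀)/(s/√n) = (377.4 − 414.8)/(74.7/√16) = -2.003
df = n − 1 = 15
Two-sided p-value ≈ 0.0636
Since p ≈ 0.0636 > α = 0.05, fail to reject H0; the evidence is not statistically significant.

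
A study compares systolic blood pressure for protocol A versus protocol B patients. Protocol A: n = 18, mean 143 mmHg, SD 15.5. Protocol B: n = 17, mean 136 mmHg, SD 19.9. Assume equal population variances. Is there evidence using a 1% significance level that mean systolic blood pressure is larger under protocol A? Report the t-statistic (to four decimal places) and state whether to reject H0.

t = 1.1648; fail to reject H0

Let group 1 = protocol A, group 2 = protocol B. H0: μ_1 = μ_2; H1: μ_1 > μ_2 (two-sample pooled-variance t-test, right-tailed).
s_p² = [(18−1)·15.5² + (17−1)·19.9²]/(18+17−2) = 315.77
t = (143 − 136)/√[315.77·(1/18 + 1/17)] = 1.1648
df = n₁ + n₂ − 2 = 33
p-value = P(T ≥ 1.1648) ≈ 0.126
Since p ≈ 0.126 > α = 0.01, fail to reject H0; the evidence is not statistically significant.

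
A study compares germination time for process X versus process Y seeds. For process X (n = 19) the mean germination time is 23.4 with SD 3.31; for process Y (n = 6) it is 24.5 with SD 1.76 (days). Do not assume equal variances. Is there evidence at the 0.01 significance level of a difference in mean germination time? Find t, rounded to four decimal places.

-1.0522

Let group 1 = process X, group 2 = process Y. H0: μ_1 = μ_2; H1: μ_1 ≠ μ_2 (Welch's two-sample t-test, two-sided).
t = (x̄_1 − x̄_2)/√(s_1²/n_1 + s_2²/n_2) = (23.4 − 24.5)/√(3.31²/19 + 1.76²/6) = -1.0522
Welch–Satterthwaite df ≈ 16.64
Two-sided p-value ≈ 0.3077
Since p ≈ 0.3077 > α = 0.01, fail to reject H0; the evidence is not statistically significant.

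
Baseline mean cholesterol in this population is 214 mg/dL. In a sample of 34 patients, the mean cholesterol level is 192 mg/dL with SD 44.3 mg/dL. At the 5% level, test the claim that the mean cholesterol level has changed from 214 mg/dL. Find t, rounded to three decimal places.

H0: μ = 214; H1: μ ≠ 214 (one-sample t-test, two-sided).
t = (x̄ − μ₀)/(s/√n) = (192 − 214)/(44.3/√34) = -2.896
df = n − 1 = 33
Two-sided p-value ≈ 0.0067
Since p ≈ 0.0067 < α = 0.05, reject H0; the evidence is statistically significant.

-2.896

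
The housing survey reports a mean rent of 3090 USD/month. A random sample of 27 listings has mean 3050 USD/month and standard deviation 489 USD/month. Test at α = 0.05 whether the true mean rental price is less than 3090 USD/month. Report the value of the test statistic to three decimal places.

-0.425

H0: μ = 3090; H1: μ < 3090 (one-sample t-test, left-tailed).
t = (x̄ − μ₀)/(s/√n) = (3050 − 3090)/(489/√27) = -0.425
df = n − 1 = 26
p-value = P(T ≤ -0.425) ≈ 0.337
Since p ≈ 0.337 > α = 0.05, fail to reject H0; the data do not provide sufficient evidence against H0.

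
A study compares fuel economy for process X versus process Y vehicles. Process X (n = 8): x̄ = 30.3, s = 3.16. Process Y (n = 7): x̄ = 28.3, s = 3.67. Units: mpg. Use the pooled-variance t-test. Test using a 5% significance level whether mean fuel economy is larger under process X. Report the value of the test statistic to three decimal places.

Let group 1 = process X, group 2 = process Y. H0: μ_1 = μ_2; H1: μ_1 > μ_2 (two-sample pooled-variance t-test, right-tailed).
s_p² = [(8−1)·3.16² + (7−1)·3.67²]/(8+7−2) = 11.5933
t = (30.3 − 28.3)/√[11.5933·(1/8 + 1/7)] = 1.135
df = n₁ + n₂ − 2 = 13
p-value = P(T ≥ 1.135) ≈ 0.1384
Since p ≈ 0.1384 > α = 0.05, fail to reject H0; the data do not provide sufficient evidence against H0.

1.135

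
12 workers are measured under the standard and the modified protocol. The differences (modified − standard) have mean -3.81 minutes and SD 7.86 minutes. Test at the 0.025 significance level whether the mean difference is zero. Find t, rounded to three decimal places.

H0: μ_d = 0; H1: μ_d ≠ 0 (paired t-test on the differences, two-sided).
t = d̄/(s_d/√n) = -3.81/(7.86/√12) = -1.679
df = n − 1 = 11
Two-sided p-value ≈ 0.121
Since p ≈ 0.121 > α = 0.025, fail to reject H0; the data do not provide sufficient evidence against H0.

-1.679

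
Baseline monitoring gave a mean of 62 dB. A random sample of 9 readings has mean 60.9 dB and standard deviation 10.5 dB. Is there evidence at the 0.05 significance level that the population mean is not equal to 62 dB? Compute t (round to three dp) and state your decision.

t = -0.314; fail to reject H0

H0: μ = 62; H1: μ ≠ 62 (one-sample t-test, two-sided).
t = (x̄ − μ₀)/(s/√n) = (60.9 − 62)/(10.5/√9) = -0.314
df = n − 1 = 8
Two-sided p-value ≈ 0.7613
Since p ≈ 0.7613 > α = 0.05, fail to reject H0; the data do not provide sufficient evidence against H0.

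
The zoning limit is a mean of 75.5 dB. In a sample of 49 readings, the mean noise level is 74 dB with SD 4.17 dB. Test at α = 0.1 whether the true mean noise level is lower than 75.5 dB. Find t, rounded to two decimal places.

H0: μ = 75.5; H1: μ < 75.5 (one-sample t-test, left-tailed).
t = (x̄ − μ₀)/(s/√n) = (74 − 75.5)/(4.17/√49) = -2.52
df = n − 1 = 48
p-value = P(T ≤ -2.52) ≈ 0.008
Since p ≈ 0.008 < α = 0.1, reject H0; the evidence is statistically significant.

-2.52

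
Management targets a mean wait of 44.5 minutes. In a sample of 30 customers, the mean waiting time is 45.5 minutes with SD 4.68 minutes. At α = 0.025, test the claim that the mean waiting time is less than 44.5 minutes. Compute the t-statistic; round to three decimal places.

1.170

H0: μ = 44.5; H1: μ < 44.5 (one-sample t-test, left-tailed).
t = (x̄ − μ₀)/(s/√n) = (45.5 − 44.5)/(4.68/√30) = 1.170
df = n − 1 = 29
p-value = P(T ≤ 1.170) ≈ 0.874
Since p ≈ 0.874 > α = 0.025, fail to reject H0; the evidence is not statistically significant.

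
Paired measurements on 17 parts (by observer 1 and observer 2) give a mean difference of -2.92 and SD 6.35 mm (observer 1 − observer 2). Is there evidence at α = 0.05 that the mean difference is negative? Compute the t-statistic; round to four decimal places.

-1.8960

H0: μ_d = 0; H1: μ_d < 0 (paired t-test on the differences, left-tailed).
t = d̄/(s_d/√n) = -2.92/(6.35/√17) = -1.8960
df = n − 1 = 16
p-value = P(T ≤ -1.8960) ≈ 0.0381
Since p ≈ 0.0381 < α = 0.05, reject H0; the evidence is statistically significant.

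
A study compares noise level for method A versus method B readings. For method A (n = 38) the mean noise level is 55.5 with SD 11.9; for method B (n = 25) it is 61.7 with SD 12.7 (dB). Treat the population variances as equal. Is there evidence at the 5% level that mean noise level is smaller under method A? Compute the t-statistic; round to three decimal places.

-1.970

Let group 1 = method A, group 2 = method B. H0: μ_1 = μ_2; H1: μ_1 < μ_2 (two-sample pooled-variance t-test, left-tailed).
s_p² = [(38−1)·11.9² + (25−1)·12.7²]/(38+25−2) = 149.353
t = (55.5 − 61.7)/√[149.353·(1/38 + 1/25)] = -1.970
df = n₁ + n₂ − 2 = 61
p-value = P(T ≤ -1.970) ≈ 0.027
Since p ≈ 0.027 < α = 0.05, reject H0; the evidence is statistically significant.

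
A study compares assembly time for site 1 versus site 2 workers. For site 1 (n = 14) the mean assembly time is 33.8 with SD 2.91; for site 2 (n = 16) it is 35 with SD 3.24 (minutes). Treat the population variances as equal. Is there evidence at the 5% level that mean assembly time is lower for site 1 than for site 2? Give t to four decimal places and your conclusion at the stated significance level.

Let group 1 = site 1, group 2 = site 2. H0: μ_1 = μ_2; H1: μ_1 < μ_2 (two-sample pooled-variance t-test, left-tailed).
s_p² = [(14−1)·2.91² + (16−1)·3.24²]/(14+16−2) = 9.55533
t = (33.8 − 35)/√[9.55533·(1/14 + 1/16)] = -1.0608
df = n₁ + n₂ − 2 = 28
p-value = P(T ≤ -1.0608) ≈ 0.149
Since p ≈ 0.149 > α = 0.05, fail to reject H0; the data do not provide sufficient evidence against H0.

t = -1.0608; fail to reject H0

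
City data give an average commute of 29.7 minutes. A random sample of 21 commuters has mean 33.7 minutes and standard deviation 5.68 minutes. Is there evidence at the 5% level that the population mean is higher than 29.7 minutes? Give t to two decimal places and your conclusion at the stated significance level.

t = 3.23; reject H0

H0: μ = 29.7; H1: μ > 29.7 (one-sample t-test, right-tailed).
t = (x̄ − μ₀)/(s/√n) = (33.7 − 29.7)/(5.68/√21) = 3.23
df = n − 1 = 20
p-value = P(T ≥ 3.23) ≈ 0.002
Since p ≈ 0.002 < α = 0.05, reject H0; the data support H1.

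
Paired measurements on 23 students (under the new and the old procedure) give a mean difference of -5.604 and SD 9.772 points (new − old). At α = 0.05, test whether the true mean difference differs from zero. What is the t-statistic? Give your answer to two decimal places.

H0: μ_d = 0; H1: μ_d ≠ 0 (paired t-test on the differences, two-sided).
t = d̄/(s_d/√n) = -5.604/(9.772/√23) = -2.75
df = n − 1 = 22
Two-sided p-value ≈ 0.012
Since p ≈ 0.012 < α = 0.05, reject H0; the data support H1.

-2.75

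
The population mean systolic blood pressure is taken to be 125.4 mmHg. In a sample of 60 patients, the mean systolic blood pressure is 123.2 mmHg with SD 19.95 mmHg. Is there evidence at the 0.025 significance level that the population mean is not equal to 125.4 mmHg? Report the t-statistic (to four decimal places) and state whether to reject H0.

t = -0.8542; fail to reject H0

H0: μ = 125.4; H1: μ ≠ 125.4 (one-sample t-test, two-sided).
t = (x̄ − μ₀)/(s/√n) = (123.2 − 125.4)/(19.95/√60) = -0.8542
df = n − 1 = 59
Two-sided p-value ≈ 0.3965
Since p ≈ 0.3965 > α = 0.025, fail to reject H0; the data do not provide sufficient evidence against H0.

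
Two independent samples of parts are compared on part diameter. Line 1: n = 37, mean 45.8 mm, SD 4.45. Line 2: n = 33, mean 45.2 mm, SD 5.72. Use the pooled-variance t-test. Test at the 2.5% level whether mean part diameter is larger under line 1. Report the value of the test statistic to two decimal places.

Let group 1 = line 1, group 2 = line 2. H0: μ_1 = μ_2; H1: μ_1 > μ_2 (two-sample pooled-variance t-test, right-tailed).
s_p² = [(37−1)·4.45² + (33−1)·5.72²]/(37+33−2) = 25.8806
t = (45.8 − 45.2)/√[25.8806·(1/37 + 1/33)] = 0.49
df = n₁ + n₂ − 2 = 68
p-value = P(T ≥ 0.49) ≈ 0.3119
Since p ≈ 0.3119 > α = 0.025, fail to reject H0; the data do not provide sufficient evidence against H0.

0.49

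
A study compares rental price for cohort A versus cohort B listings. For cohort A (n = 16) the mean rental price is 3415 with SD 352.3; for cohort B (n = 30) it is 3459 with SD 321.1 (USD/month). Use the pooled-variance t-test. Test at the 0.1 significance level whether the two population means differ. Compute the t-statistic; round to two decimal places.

Let group 1 = cohort A, group 2 = cohort B. H0: μ_1 = μ_2; H1: μ_1 ≠ μ_2 (two-sample pooled-variance t-test, two-sided).
s_p² = [(16−1)·352.3² + (30−1)·321.1²]/(16+30−2) = 110268
t = (3415 − 3459)/√[110268·(1/16 + 1/30)] = -0.43
df = n₁ + n₂ − 2 = 44
Two-sided p-value ≈ 0.671
Since p ≈ 0.671 > α = 0.1, fail to reject H0; the data do not provide sufficient evidence against H0.

-0.43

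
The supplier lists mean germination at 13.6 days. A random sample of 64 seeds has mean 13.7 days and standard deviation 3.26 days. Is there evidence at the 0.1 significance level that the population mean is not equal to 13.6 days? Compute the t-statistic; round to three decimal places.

0.245

H0: μ = 13.6; H1: μ ≠ 13.6 (one-sample t-test, two-sided).
t = (x̄ − μ₀)/(s/√n) = (13.7 − 13.6)/(3.26/√64) = 0.245
df = n − 1 = 63
Two-sided p-value ≈ 0.807
Since p ≈ 0.807 > α = 0.1, fail to reject H0; the evidence is not statistically significant.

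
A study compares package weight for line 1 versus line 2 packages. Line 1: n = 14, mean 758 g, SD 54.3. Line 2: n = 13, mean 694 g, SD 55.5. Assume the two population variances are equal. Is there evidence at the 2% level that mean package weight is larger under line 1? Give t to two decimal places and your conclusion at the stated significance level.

Let group 1 = line 1, group 2 = line 2. H0: μ_1 = μ_2; H1: μ_1 > μ_2 (two-sample pooled-variance t-test, right-tailed).
s_p² = [(14−1)·54.3² + (13−1)·55.5²]/(14+13−2) = 3011.73
t = (758 − 694)/√[3011.73·(1/14 + 1/13)] = 3.03
df = n₁ + n₂ − 2 = 25
p-value = P(T ≥ 3.03) ≈ 0.003
Since p ≈ 0.003 < α = 0.02, reject H0; the evidence is statistically significant.

t = 3.03; reject H0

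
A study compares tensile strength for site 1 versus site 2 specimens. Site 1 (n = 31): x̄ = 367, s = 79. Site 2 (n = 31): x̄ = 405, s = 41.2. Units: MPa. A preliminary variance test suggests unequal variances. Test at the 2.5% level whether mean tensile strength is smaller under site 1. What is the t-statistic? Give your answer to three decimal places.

-2.375

Let group 1 = site 1, group 2 = site 2. H0: μ_1 = μ_2; H1: μ_1 < μ_2 (Welch's two-sample t-test, left-tailed).
t = (x̄_1 − x̄_2)/√(s_1²/n_1 + s_2²/n_2) = (367 − 405)/√(79²/31 + 41.2²/31) = -2.375
Welch–Satterthwaite df ≈ 45.19
p-value = P(T ≤ -2.375) ≈ 0.0109
Since p ≈ 0.0109 < α = 0.025, reject H0; the evidence is statistically significant.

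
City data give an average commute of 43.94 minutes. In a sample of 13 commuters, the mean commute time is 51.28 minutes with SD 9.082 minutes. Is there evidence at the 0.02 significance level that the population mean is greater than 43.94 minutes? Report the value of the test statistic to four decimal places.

2.9140

H0: μ = 43.94; H1: μ > 43.94 (one-sample t-test, right-tailed).
t = (x̄ − μ₀)/(s/√n) = (51.28 − 43.94)/(9.082/√13) = 2.9140
df = n − 1 = 12
p-value = P(T ≥ 2.9140) ≈ 0.006
Since p ≈ 0.006 < α = 0.02, reject H0; the data support H1.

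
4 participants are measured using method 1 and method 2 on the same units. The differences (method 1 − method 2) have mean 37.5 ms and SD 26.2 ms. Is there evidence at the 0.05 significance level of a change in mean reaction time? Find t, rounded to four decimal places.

H0: μ_d = 0; H1: μ_d ≠ 0 (paired t-test on the differences, two-sided).
t = d̄/(s_d/√n) = 37.5/(26.2/√4) = 2.8626
df = n − 1 = 3
Two-sided p-value ≈ 0.0644
Since p ≈ 0.0644 > α = 0.05, fail to reject H0; the data do not provide sufficient evidence against H0.

2.8626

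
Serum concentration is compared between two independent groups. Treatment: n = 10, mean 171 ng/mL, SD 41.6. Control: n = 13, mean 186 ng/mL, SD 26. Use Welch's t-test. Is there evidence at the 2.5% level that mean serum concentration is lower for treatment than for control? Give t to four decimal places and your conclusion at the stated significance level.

t = -0.9999; fail to reject H0

Let group 1 = treatment, group 2 = control. H0: μ_1 = μ_2; H1: μ_1 < μ_2 (Welch's two-sample t-test, left-tailed).
t = (x̄_1 − x̄_2)/√(s_1²/n_1 + s_2²/n_2) = (171 − 186)/√(41.6²/10 + 26²/13) = -0.9999
Welch–Satterthwaite df ≈ 14.26
p-value = P(T ≤ -0.9999) ≈ 0.167
Since p ≈ 0.167 > α = 0.025, fail to reject H0; the data do not provide sufficient evidence against H0.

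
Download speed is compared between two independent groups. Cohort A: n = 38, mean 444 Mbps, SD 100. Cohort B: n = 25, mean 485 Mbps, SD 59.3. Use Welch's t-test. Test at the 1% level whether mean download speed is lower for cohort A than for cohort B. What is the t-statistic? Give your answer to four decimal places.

Let group 1 = cohort A, group 2 = cohort B. H0: μ_1 = μ_2; H1: μ_1 < μ_2 (Welch's two-sample t-test, left-tailed).
t = (x̄_1 − x̄_2)/√(s_1²/n_1 + s_2²/n_2) = (444 − 485)/√(100²/38 + 59.3²/25) = -2.0403
Welch–Satterthwaite df ≈ 60.48
p-value = P(T ≤ -2.0403) ≈ 0.0228
Since p ≈ 0.0228 > α = 0.01, fail to reject H0; the data do not provide sufficient evidence against H0.

-2.0403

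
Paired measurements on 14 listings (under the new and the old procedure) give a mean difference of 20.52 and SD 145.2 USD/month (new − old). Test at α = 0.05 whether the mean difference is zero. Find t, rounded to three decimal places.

H0: μ_d = 0; H1: μ_d ≠ 0 (paired t-test on the differences, two-sided).
t = d̄/(s_d/√n) = 20.52/(145.2/√14) = 0.529
df = n − 1 = 13
Two-sided p-value ≈ 0.606
Since p ≈ 0.606 > α = 0.05, fail to reject H0; the data do not provide sufficient evidence against H0.

0.529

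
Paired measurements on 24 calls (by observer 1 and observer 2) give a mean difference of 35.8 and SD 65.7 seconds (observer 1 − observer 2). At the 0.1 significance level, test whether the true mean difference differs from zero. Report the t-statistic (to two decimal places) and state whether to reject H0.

t = 2.67; reject H0

H0: μ_d = 0; H1: μ_d ≠ 0 (paired t-test on the differences, two-sided).
t = d̄/(s_d/√n) = 35.8/(65.7/√24) = 2.67
df = n − 1 = 23
Two-sided p-value ≈ 0.0137
Since p ≈ 0.0137 < α = 0.1, reject H0; the data support H1.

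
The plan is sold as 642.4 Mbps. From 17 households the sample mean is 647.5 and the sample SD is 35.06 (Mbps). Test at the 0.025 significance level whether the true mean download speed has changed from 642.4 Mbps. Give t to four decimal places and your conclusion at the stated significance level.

H0: μ = 642.4; H1: μ ≠ 642.4 (one-sample t-test, two-sided).
t = (x̄ − μ₀)/(s/√n) = (647.5 − 642.4)/(35.06/√17) = 0.5998
df = n − 1 = 16
Two-sided p-value ≈ 0.5571
Since p ≈ 0.5571 > α = 0.025, fail to reject H0; the evidence is not statistically significant.

t = 0.5998; fail to reject H0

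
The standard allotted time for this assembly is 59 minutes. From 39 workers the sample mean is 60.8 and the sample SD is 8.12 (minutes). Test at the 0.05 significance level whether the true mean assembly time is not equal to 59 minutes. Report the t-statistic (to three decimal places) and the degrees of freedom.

H0: μ = 59; H1: μ ≠ 59 (one-sample t-test, two-sided).
t = (x̄ − μ₀)/(s/√n) = (60.8 − 59)/(8.12/√39) = 1.384
df = n − 1 = 38
Two-sided p-value ≈ 0.1743
Since p ≈ 0.1743 > α = 0.05, fail to reject H0; the data do not provide sufficient evidence against H0.

t = 1.384, df = 38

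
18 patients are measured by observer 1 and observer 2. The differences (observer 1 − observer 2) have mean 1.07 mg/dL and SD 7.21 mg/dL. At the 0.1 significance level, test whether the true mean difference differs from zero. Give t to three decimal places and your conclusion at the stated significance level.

t = 0.630; fail to reject H0

H0: μ_d = 0; H1: μ_d ≠ 0 (paired t-test on the differences, two-sided).
t = d̄/(s_d/√n) = 1.07/(7.21/√18) = 0.630
df = n − 1 = 17
Two-sided p-value ≈ 0.5373
Since p ≈ 0.5373 > α = 0.1, fail to reject H0; the evidence is not statistically significant.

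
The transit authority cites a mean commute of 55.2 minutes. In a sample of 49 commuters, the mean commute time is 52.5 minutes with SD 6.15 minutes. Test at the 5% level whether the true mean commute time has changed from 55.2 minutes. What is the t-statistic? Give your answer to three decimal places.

-3.073

H0: μ = 55.2; H1: μ ≠ 55.2 (one-sample t-test, two-sided).
t = (x̄ − μ₀)/(s/√n) = (52.5 − 55.2)/(6.15/√49) = -3.073
df = n − 1 = 48
Two-sided p-value ≈ 0.003
Since p ≈ 0.003 < α = 0.05, reject H0; the data support H1.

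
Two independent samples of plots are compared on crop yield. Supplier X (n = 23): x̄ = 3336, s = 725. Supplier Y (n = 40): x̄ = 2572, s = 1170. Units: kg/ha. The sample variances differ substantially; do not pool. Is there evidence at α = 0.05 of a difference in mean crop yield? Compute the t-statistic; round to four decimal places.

3.1979

Let group 1 = supplier X, group 2 = supplier Y. H0: μ_1 = μ_2; H1: μ_1 ≠ μ_2 (Welch's two-sample t-test, two-sided).
t = (x̄_1 − x̄_2)/√(s_1²/n_1 + s_2²/n_2) = (3336 − 2572)/√(725²/23 + 1170²/40) = 3.1979
Welch–Satterthwaite df ≈ 60.58
Two-sided p-value ≈ 0.002
Since p ≈ 0.002 < α = 0.05, reject H0; the data support H1.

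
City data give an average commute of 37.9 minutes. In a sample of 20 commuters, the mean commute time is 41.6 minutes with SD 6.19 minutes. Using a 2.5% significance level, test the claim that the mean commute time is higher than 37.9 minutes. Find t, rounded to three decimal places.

2.673

H0: μ = 37.9; H1: μ > 37.9 (one-sample t-test, right-tailed).
t = (x̄ − μ₀)/(s/√n) = (41.6 − 37.9)/(6.19/√20) = 2.673
df = n − 1 = 19
p-value = P(T ≥ 2.673) ≈ 0.0075
Since p ≈ 0.0075 < α = 0.025, reject H0; the data support H1.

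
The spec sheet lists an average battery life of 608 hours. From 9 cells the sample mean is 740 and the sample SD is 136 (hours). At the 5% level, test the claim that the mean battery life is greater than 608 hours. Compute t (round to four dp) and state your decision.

H0: μ = 608; H1: μ > 608 (one-sample t-test, right-tailed).
t = (x̄ − μ₀)/(s/√n) = (740 − 608)/(136/√9) = 2.9118
df = n − 1 = 8
p-value = P(T ≥ 2.9118) ≈ 0.0098
Since p ≈ 0.0098 < α = 0.05, reject H0; the evidence is statistically significant.

t = 2.9118; reject H0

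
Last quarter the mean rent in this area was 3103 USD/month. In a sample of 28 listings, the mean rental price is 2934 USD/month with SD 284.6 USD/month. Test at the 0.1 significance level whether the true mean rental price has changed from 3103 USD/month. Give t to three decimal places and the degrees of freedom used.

t = -3.142, df = 27

H0: μ = 3103; H1: μ ≠ 3103 (one-sample t-test, two-sided).
t = (x̄ − μ₀)/(s/√n) = (2934 − 3103)/(284.6/√28) = -3.142
df = n − 1 = 27
Two-sided p-value ≈ 0.004
Since p ≈ 0.004 < α = 0.1, reject H0; the data support H1.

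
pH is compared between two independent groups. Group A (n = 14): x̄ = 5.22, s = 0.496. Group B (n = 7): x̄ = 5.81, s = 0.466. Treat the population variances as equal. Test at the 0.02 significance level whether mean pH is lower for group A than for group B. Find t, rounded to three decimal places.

-2.619

Let group 1 = group A, group 2 = group B. H0: μ_1 = μ_2; H1: μ_1 < μ_2 (two-sample pooled-variance t-test, left-tailed).
s_p² = [(14−1)·0.496² + (7−1)·0.466²]/(14+7−2) = 0.236902
t = (5.22 − 5.81)/√[0.236902·(1/14 + 1/7)] = -2.619
df = n₁ + n₂ − 2 = 19
p-value = P(T ≤ -2.619) ≈ 0.0084
Since p ≈ 0.0084 < α = 0.02, reject H0; the evidence is statistically significant.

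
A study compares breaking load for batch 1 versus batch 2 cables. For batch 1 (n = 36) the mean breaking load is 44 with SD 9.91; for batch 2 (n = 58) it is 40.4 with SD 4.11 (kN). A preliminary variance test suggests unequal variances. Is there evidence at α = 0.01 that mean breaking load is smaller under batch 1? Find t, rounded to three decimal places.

2.072

Let group 1 = batch 1, group 2 = batch 2. H0: μ_1 = μ_2; H1: μ_1 < μ_2 (Welch's two-sample t-test, left-tailed).
t = (x̄_1 − x̄_2)/√(s_1²/n_1 + s_2²/n_2) = (44 − 40.4)/√(9.91²/36 + 4.11²/58) = 2.072
Welch–Satterthwaite df ≈ 42.57
p-value = P(T ≤ 2.072) ≈ 0.978
Since p ≈ 0.978 > α = 0.01, fail to reject H0; the data do not provide sufficient evidence against H0.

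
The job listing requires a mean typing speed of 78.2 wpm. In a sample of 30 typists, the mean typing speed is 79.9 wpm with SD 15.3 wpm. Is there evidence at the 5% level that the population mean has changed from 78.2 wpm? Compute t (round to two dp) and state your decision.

t = 0.61; fail to reject H0

H0: μ = 78.2; H1: μ ≠ 78.2 (one-sample t-test, two-sided).
t = (x̄ − μ₀)/(s/√n) = (79.9 − 78.2)/(15.3/√30) = 0.61
df = n − 1 = 29
Two-sided p-value ≈ 0.5475
Since p ≈ 0.5475 > α = 0.05, fail to reject H0; the evidence is not statistically significant.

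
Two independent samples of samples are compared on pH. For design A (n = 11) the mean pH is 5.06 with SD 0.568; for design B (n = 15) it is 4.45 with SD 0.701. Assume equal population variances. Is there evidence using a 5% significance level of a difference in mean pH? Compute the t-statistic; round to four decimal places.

Let group 1 = design A, group 2 = design B. H0: μ_1 = μ_2; H1: μ_1 ≠ μ_2 (two-sample pooled-variance t-test, two-sided).
s_p² = [(11−1)·0.568² + (15−1)·0.701²]/(11+15−2) = 0.421077
t = (5.06 − 4.45)/√[0.421077·(1/11 + 1/15)] = 2.3681
df = n₁ + n₂ − 2 = 24
Two-sided p-value ≈ 0.0263
Since p ≈ 0.0263 < α = 0.05, reject H0; the evidence is statistically significant.

2.3681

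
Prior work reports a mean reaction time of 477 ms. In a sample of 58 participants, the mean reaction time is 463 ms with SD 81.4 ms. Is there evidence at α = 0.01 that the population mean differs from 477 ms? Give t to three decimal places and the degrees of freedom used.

H0: μ = 477; H1: μ ≠ 477 (one-sample t-test, two-sided).
t = (x̄ − μ₀)/(s/√n) = (463 − 477)/(81.4/√58) = -1.310
df = n − 1 = 57
Two-sided p-value ≈ 0.1955
Since p ≈ 0.1955 > α = 0.01, fail to reject H0; the data do not provide sufficient evidence against H0.

t = -1.310, df = 57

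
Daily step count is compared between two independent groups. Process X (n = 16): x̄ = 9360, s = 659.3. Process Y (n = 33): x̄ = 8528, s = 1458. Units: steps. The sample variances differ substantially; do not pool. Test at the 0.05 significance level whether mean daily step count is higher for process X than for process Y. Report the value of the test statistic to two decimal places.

Let group 1 = process X, group 2 = process Y. H0: μ_1 = μ_2; H1: μ_1 > μ_2 (Welch's two-sample t-test, right-tailed).
t = (x̄_1 − x̄_2)/√(s_1²/n_1 + s_2²/n_2) = (9360 − 8528)/√(659.3²/16 + 1458²/33) = 2.75
Welch–Satterthwaite df ≈ 46.89
p-value = P(T ≥ 2.75) ≈ 0.004
Since p ≈ 0.004 < α = 0.05, reject H0; the data support H1.

2.75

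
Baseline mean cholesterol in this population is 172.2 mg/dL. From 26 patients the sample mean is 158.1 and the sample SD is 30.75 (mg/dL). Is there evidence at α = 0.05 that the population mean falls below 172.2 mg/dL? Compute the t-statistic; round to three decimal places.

-2.338

H0: μ = 172.2; H1: μ < 172.2 (one-sample t-test, left-tailed).
t = (x̄ − μ₀)/(s/√n) = (158.1 − 172.2)/(30.75/√26) = -2.338
df = n − 1 = 25
p-value = P(T ≤ -2.338) ≈ 0.014
Since p ≈ 0.014 < α = 0.05, reject H0; the evidence is statistically significant.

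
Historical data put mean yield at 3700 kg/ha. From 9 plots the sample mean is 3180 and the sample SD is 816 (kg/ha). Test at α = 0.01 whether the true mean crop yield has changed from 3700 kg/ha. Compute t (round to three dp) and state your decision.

t = -1.912; fail to reject H0

H0: μ = 3700; H1: μ ≠ 3700 (one-sample t-test, two-sided).
t = (x̄ − μ₀)/(s/√n) = (3180 − 3700)/(816/√9) = -1.912
df = n − 1 = 8
Two-sided p-value ≈ 0.0923
Since p ≈ 0.0923 > α = 0.01, fail to reject H0; the evidence is not statistically significant.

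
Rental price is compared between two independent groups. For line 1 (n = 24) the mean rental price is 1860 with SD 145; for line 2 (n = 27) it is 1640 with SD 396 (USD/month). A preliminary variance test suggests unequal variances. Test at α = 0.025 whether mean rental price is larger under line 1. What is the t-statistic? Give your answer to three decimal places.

Let group 1 = line 1, group 2 = line 2. H0: μ_1 = μ_2; H1: μ_1 > μ_2 (Welch's two-sample t-test, right-tailed).
t = (x̄_1 − x̄_2)/√(s_1²/n_1 + s_2²/n_2) = (1860 − 1640)/√(145²/24 + 396²/27) = 2.691
Welch–Satterthwaite df ≈ 33.57
p-value = P(T ≥ 2.691) ≈ 0.006
Since p ≈ 0.006 < α = 0.025, reject H0; the data support H1.

2.691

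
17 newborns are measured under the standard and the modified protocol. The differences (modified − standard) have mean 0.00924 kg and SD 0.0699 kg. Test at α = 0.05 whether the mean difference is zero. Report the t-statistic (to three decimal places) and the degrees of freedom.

H0: μ_d = 0; H1: μ_d ≠ 0 (paired t-test on the differences, two-sided).
t = d̄/(s_d/√n) = 0.00924/(0.0699/√17) = 0.545
df = n − 1 = 16
Two-sided p-value ≈ 0.593
Since p ≈ 0.593 > α = 0.05, fail to reject H0; the evidence is not statistically significant.

t = 0.545, df = 16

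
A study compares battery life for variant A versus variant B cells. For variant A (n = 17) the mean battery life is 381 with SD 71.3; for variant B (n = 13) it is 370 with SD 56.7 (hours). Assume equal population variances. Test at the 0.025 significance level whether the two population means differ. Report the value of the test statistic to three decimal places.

0.456

Let group 1 = variant A, group 2 = variant B. H0: μ_1 = μ_2; H1: μ_1 ≠ μ_2 (two-sample pooled-variance t-test, two-sided).
s_p² = [(17−1)·71.3² + (13−1)·56.7²]/(17+13−2) = 4282.78
t = (381 − 370)/√[4282.78·(1/17 + 1/13)] = 0.456
df = n₁ + n₂ − 2 = 28
Two-sided p-value ≈ 0.652
Since p ≈ 0.652 > α = 0.025, fail to reject H0; the data do not provide sufficient evidence against H0.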